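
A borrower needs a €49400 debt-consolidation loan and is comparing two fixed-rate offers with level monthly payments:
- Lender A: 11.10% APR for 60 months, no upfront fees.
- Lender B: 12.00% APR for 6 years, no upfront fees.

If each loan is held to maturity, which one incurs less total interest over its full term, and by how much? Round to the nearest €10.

Lender A: monthly rate = 11.1%/12 = 0.0092500; payment = 49,400 × 0.0092500 / (1 − (1+0.0092500)^−60) = €1,076.54.
Total interest on Lender A = 60 × €1,076.54 − €49,400 = €15,192.40.
Lender B: at 12.00% the monthly rate is 0.0100000, so the payment is 49,400 × 0.0100000 / (1 − 1.0100000^−72) = €965.78.
Total interest on Lender B = 72 × €965.78 − €49,400 = €20,136.16.
Lender A is lower by €4,943.76.

Lender A by €4,940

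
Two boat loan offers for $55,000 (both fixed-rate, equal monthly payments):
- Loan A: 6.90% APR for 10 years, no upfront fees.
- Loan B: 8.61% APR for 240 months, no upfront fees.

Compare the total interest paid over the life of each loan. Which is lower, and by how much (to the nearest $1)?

Loan A: monthly rate = 6.9%/12 = 0.0057500; payment = 55,000 × 0.0057500 / (1 − (1+0.0057500)^−120) = $635.77.
Total interest on Loan A = 120 × $635.77 − $55,000 = $21,292.40.
Loan B: monthly rate = 8.61%/12 = 0.0071750; payment = 55,000 × 0.0071750 / (1 − (1+0.0071750)^−240) = $481.14.
Total interest on Loan B = 240 × $481.14 − $55,000 = $60,473.60.
Loan A is lower by $39,181.20.

Loan A by $39,181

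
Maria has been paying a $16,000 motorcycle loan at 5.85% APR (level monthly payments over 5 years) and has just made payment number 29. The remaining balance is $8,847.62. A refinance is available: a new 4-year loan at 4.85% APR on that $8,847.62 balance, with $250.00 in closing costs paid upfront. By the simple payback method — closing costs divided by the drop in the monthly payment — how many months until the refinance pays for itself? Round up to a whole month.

Current payment = 16,000 × 5.85%/12 / (1 − (1+0.0048750)^−60) = $308.21.
Refinanced payment = 8,847.62 × 0.0040417 / (1 − (1+0.0040417)^−48) = $203.15.
Monthly savings = $308.21 − $203.15 = $105.06.
Break-even = $250.00 / $105.06 = 2.38 → 3 months.

3 months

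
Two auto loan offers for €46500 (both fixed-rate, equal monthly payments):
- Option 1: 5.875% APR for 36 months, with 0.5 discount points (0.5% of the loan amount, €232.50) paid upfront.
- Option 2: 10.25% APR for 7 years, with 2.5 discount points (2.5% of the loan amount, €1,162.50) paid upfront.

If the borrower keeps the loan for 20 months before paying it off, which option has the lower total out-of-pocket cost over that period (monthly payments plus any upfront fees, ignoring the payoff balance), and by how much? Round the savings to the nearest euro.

Option 2 by €11,750

Option 1: monthly rate = 5.875%/12 = 0.0048958; payment = 46,500 × 0.0048958 / (1 − (1+0.0048958)^−36) = €1,411.99.
Option 2: monthly rate = 10.25%/12 = 0.0085417; payment = 46,500 × 0.0085417 / (1 − (1+0.0085417)^−84) = €777.97.
Over 20 months: Option 1 costs 20 × €1,411.99 + €232.50 = €28,472.30; Option 2 costs 20 × €777.97 + €1,162.50 = €16,721.90.
Option 2 is cheaper by €28,472.30 − €16,721.90 = €11,750.40.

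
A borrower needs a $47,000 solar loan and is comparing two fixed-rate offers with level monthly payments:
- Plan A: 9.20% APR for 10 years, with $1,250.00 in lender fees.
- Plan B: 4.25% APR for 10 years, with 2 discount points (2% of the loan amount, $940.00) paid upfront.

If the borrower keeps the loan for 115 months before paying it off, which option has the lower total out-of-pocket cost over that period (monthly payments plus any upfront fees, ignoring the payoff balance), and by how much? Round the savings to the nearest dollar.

Plan A: at 9.20% the monthly rate is 0.0076667, so the payment is 47,000 × 0.0076667 / (1 − 1.0076667^−120) = $600.48.
Plan B: monthly rate = 4.25%/12 = 0.0035417; payment = 47,000 × 0.0035417 / (1 − (1+0.0035417)^−120) = $481.46.
Over 115 months: Plan A costs 115 × $600.48 + $1,250.00 = $70,305.20; Plan B costs 115 × $481.46 + $940.00 = $56,307.90.
Plan B is cheaper by $70,305.20 − $56,307.90 = $13,997.30.

Plan B by $13,997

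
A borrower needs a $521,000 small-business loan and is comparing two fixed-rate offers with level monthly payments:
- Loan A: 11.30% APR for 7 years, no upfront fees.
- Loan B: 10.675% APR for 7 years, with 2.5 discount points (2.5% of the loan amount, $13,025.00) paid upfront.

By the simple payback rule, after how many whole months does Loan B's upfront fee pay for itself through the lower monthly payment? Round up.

77 months

Loan A: at 11.30% the monthly rate is 0.0094167, so the payment is 521,000 × 0.0094167 / (1 − 1.0094167^−84) = $9,003.18.
Loan B: monthly rate = 10.675%/12 = 0.0088958; payment = 521,000 × 0.0088958 / (1 − (1+0.0088958)^−84) = $8,832.01.
Monthly savings = $9,003.18 − $8,832.01 = $171.17.
Break-even = $13,025.00 / $171.17 = 76.09 → 77 months.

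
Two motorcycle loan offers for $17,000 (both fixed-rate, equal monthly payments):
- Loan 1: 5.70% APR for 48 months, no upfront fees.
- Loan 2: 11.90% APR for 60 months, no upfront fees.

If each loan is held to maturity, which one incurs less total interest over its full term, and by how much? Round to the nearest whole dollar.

Loan 1: monthly rate = 5.7%/12 = 0.0047500; payment = 17,000 × 0.0047500 / (1 − (1+0.0047500)^−48) = $396.91.
Total interest on Loan 1 = 48 × $396.91 − $17,000 = $2,051.68.
Loan 2: at 11.90% the monthly rate is 0.0099167, so the payment is 17,000 × 0.0099167 / (1 − 1.0099167^−60) = $377.30.
Total interest on Loan 2 = 60 × $377.30 − $17,000 = $5,638.00.
Loan 1 is lower by $3,586.32.

Loan 1 by $3,586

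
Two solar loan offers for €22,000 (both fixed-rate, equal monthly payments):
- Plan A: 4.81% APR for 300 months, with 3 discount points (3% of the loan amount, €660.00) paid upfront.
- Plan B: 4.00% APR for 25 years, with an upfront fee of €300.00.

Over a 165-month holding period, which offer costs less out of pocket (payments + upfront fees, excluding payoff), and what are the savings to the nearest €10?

Plan A: monthly rate = 4.81%/12 = 0.0040083; payment = 22,000 × 0.0040083 / (1 − (1+0.0040083)^−300) = €126.19.
Plan B: at 4.00% the monthly rate is 0.0033333, so the payment is 22,000 × 0.0033333 / (1 − 1.0033333^−300) = €116.12.
Over 165 months: Plan A costs 165 × €126.19 + €660.00 = €21,481.35; Plan B costs 165 × €116.12 + €300.00 = €19,459.80.
Plan B is cheaper by €21,481.35 − €19,459.80 = €2,021.55.

Plan B by €2,020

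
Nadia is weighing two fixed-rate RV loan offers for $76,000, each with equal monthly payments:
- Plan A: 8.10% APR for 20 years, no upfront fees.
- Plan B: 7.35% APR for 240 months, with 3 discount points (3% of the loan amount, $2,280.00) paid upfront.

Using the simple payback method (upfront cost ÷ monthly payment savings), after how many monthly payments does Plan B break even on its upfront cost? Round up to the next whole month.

Plan A: at 8.10% the monthly rate is 0.0067500, so the payment is 76,000 × 0.0067500 / (1 − 1.0067500^−240) = $640.43.
Plan B: at 7.35% the monthly rate is 0.0061250, so the payment is 76,000 × 0.0061250 / (1 − 1.0061250^−240) = $605.30.
Monthly savings = $640.43 − $605.30 = $35.13.
Break-even = $2,280.00 / $35.13 = 64.90 → 65 months.

65 months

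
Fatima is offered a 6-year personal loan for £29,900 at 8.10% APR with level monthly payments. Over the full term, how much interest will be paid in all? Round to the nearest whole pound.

Monthly rate = 8.1%/12 = 0.0067500; payment = 29,900 × 0.0067500 / (1 − (1+0.0067500)^−72) = £525.71.
Total paid = 72 × £525.71 = £37,851.12; interest = £37,851.12 − £29,900 = £7,951.12.

£7,951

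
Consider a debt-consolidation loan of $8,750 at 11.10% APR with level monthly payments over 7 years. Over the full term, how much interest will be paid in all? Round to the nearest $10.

$3,870

At 11.10% the monthly rate is 0.0092500, so the payment is 8,750 × 0.0092500 / (1 − 1.0092500^−84) = $150.28.
Total paid = 84 × $150.28 = $12,623.52; interest = $12,623.52 − $8,750 = $3,873.52.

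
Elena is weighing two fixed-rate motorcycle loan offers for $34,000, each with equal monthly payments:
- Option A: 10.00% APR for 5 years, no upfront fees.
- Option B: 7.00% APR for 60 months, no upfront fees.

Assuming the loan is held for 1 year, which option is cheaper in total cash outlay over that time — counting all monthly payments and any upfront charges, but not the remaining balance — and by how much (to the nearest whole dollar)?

Option A: monthly rate = 10%/12 = 0.0083333; payment = 34,000 × 0.0083333 / (1 − (1+0.0083333)^−60) = $722.40.
Option B: monthly rate = 7%/12 = 0.0058333; payment = 34,000 × 0.0058333 / (1 − (1+0.0058333)^−60) = $673.24.
Over 12 months: Option A costs 12 × $722.40 = $8,668.80; Option B costs 12 × $673.24 = $8,078.88.
Option B is cheaper by $8,668.80 − $8,078.88 = $589.92.

Option B by $590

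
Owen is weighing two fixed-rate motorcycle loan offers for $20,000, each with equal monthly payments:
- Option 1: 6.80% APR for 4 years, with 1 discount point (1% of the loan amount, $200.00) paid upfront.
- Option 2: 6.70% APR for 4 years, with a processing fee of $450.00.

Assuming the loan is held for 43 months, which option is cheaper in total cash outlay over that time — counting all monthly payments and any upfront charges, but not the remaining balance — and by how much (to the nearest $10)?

Option 1 by $210

Option 1: at 6.80% the monthly rate is 0.0056667, so the payment is 20,000 × 0.0056667 / (1 − 1.0056667^−48) = $477.07.
Option 2: at 6.70% the monthly rate is 0.0055833, so the payment is 20,000 × 0.0055833 / (1 − 1.0055833^−48) = $476.15.
Over 43 months: Option 1 costs 43 × $477.07 + $200.00 = $20,714.01; Option 2 costs 43 × $476.15 + $450.00 = $20,924.45.
Option 1 is cheaper by $20,924.45 − $20,714.01 = $210.44.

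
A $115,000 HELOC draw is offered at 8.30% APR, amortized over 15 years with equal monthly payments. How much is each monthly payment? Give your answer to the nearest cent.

Monthly rate = 8.3%/12 = 0.0069167; payment = 115,000 × 0.0069167 / (1 − (1+0.0069167)^−180) = $1,119.01.

$1,119.01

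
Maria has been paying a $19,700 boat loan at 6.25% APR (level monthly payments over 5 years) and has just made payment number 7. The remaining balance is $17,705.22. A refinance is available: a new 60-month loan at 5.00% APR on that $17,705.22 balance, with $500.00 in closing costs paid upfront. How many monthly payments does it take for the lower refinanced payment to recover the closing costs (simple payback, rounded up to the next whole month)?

11 months

Current payment = 19,700 × 6.25%/12 / (1 − (1+0.0052083)^−60) = $383.15.
Refinanced payment = 17,705.22 × 0.0041667 / (1 − (1+0.0041667)^−60) = $334.12.
Monthly savings = $383.15 − $334.12 = $49.03.
Break-even = $500.00 / $49.03 = 10.20 → 11 months.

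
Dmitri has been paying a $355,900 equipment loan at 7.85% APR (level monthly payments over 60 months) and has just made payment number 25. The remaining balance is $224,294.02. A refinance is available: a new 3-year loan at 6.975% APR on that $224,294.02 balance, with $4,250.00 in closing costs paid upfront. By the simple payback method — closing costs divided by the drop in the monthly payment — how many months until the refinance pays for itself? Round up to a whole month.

Current payment = 355,900 × 7.85%/12 / (1 − (1+0.0065417)^−60) = $7,190.85.
Refinanced payment = 224,294.02 × 0.0058125 / (1 − (1+0.0058125)^−36) = $6,922.98.
Monthly savings = $7,190.85 − $6,922.98 = $267.87.
Break-even = $4,250.00 / $267.87 = 15.87 → 16 months.

16 months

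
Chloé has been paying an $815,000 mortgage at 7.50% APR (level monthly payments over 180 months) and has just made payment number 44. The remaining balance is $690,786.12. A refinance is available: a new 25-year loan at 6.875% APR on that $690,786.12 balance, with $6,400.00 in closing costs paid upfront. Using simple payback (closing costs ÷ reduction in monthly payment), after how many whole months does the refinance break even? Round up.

Current payment = 815,000 × 7.5%/12 / (1 − (1+0.0062500)^−180) = $7,555.15.
Refinanced payment = 690,786.12 × 0.0057292 / (1 − (1+0.0057292)^−300) = $4,827.39.
Monthly savings = $7,555.15 − $4,827.39 = $2,727.76.
Break-even = $6,400.00 / $2,727.76 = 2.35 → 3 months.

3 months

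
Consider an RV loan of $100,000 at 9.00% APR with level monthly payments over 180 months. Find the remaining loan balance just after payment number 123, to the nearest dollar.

$46,903

With monthly rate i = 9%/12 = 0.0075000, the balance after k of n payments is P · [(1+i)^n − (1+i)^k] / [(1+i)^n − 1].
(1+0.0075000)^180 = 3.83804327 and (1+0.0075000)^123 = 2.50692731, so the balance is 100,000 × (3.83804327 − 2.50692731) / (3.83804327 − 1) = $46,902.60.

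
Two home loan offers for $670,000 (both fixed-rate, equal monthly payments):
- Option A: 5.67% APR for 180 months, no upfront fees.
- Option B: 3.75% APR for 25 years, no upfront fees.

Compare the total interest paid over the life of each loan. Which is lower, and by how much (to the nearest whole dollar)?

Option A by $37,088

Option A: monthly rate = 5.67%/12 = 0.0047250; payment = 670,000 × 0.0047250 / (1 − (1+0.0047250)^−180) = $5,535.09.
Total interest on Option A = 180 × $5,535.09 − $670,000 = $326,316.20.
Option B: at 3.75% the monthly rate is 0.0031250, so the payment is 670,000 × 0.0031250 / (1 − 1.0031250^−300) = $3,444.68.
Total interest on Option B = 300 × $3,444.68 − $670,000 = $363,404.00.
Option A is lower by $37,087.80.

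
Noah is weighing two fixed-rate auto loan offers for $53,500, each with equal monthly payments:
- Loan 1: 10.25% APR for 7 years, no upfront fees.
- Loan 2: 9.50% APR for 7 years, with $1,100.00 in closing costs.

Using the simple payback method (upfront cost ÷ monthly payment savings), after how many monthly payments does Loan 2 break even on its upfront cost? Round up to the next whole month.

54 months

Loan 1: at 10.25% the monthly rate is 0.0085417, so the payment is 53,500 × 0.0085417 / (1 − 1.0085417^−84) = $895.09.
Loan 2: monthly rate = 9.5%/12 = 0.0079167; payment = 53,500 × 0.0079167 / (1 − (1+0.0079167)^−84) = $874.40.
Monthly savings = $895.09 − $874.40 = $20.69.
Break-even = $1,100.00 / $20.69 = 53.17 → 54 months.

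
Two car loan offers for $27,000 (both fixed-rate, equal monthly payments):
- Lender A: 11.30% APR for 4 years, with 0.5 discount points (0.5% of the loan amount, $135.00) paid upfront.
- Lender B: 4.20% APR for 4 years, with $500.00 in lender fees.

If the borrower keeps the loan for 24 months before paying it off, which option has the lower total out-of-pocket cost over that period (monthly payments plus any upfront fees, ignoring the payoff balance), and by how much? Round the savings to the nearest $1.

Lender B by $1,788

Lender A: monthly rate = 11.3%/12 = 0.0094167; payment = 27,000 × 0.0094167 / (1 − (1+0.0094167)^−48) = $701.77.
Lender B: at 4.20% the monthly rate is 0.0035000, so the payment is 27,000 × 0.0035000 / (1 − 1.0035000^−48) = $612.05.
Over 24 months: Lender A costs 24 × $701.77 + $135.00 = $16,977.48; Lender B costs 24 × $612.05 + $500.00 = $15,189.20.
Lender B is cheaper by $16,977.48 − $15,189.20 = $1,788.28.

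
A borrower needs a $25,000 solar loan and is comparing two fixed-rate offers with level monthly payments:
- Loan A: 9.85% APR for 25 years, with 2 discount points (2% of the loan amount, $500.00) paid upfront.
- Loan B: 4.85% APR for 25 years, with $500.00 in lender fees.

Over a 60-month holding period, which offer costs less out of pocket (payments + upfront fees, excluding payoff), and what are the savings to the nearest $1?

Loan A: monthly rate = 9.85%/12 = 0.0082083; payment = 25,000 × 0.0082083 / (1 − (1+0.0082083)^−300) = $224.54.
Loan B: monthly rate = 4.85%/12 = 0.0040417; payment = 25,000 × 0.0040417 / (1 − (1+0.0040417)^−300) = $143.97.
Over 60 months: Loan A costs 60 × $224.54 + $500.00 = $13,972.40; Loan B costs 60 × $143.97 + $500.00 = $9,138.20.
Loan B is cheaper by $13,972.40 − $9,138.20 = $4,834.20.

Loan B by $4,834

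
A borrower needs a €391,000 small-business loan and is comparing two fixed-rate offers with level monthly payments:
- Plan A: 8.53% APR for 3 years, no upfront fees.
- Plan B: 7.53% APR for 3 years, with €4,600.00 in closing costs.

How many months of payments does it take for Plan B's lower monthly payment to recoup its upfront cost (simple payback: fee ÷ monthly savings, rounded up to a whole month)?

Plan A: at 8.53% the monthly rate is 0.0071083, so the payment is 391,000 × 0.0071083 / (1 − 1.0071083^−36) = €12,348.34.
Plan B: at 7.53% the monthly rate is 0.0062750, so the payment is 391,000 × 0.0062750 / (1 − 1.0062750^−36) = €12,167.92.
Monthly savings = €12,348.34 − €12,167.92 = €180.42.
Break-even = €4,600.00 / €180.42 = 25.50 → 26 months.

26 months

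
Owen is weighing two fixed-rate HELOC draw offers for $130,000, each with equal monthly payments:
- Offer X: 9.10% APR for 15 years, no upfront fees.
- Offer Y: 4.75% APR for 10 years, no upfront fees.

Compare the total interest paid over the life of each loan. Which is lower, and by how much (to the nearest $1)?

Offer X: monthly rate = 9.1%/12 = 0.0075833; payment = 130,000 × 0.0075833 / (1 − (1+0.0075833)^−180) = $1,326.29.
Total interest on Offer X = 180 × $1,326.29 − $130,000 = $108,732.20.
Offer Y: monthly rate = 4.75%/12 = 0.0039583; payment = 130,000 × 0.0039583 / (1 − (1+0.0039583)^−120) = $1,363.02.
Total interest on Offer Y = 120 × $1,363.02 − $130,000 = $33,562.40.
Offer Y is lower by $75,169.80.

Offer Y by $75,170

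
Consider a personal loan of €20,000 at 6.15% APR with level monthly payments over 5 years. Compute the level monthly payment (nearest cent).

Monthly rate = 6.15%/12 = 0.0051250; payment = 20,000 × 0.0051250 / (1 − (1+0.0051250)^−60) = €388.05.

€388.05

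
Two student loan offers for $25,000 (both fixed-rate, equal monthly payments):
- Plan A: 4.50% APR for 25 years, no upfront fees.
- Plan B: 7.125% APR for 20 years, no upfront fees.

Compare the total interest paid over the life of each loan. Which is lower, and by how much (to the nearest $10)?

Plan A by $5,280

Plan A: monthly rate = 4.5%/12 = 0.0037500; payment = 25,000 × 0.0037500 / (1 − (1+0.0037500)^−300) = $138.96.
Total interest on Plan A = 300 × $138.96 − $25,000 = $16,688.00.
Plan B: at 7.125% the monthly rate is 0.0059375, so the payment is 25,000 × 0.0059375 / (1 − 1.0059375^−240) = $195.70.
Total interest on Plan B = 240 × $195.70 − $25,000 = $21,968.00.
Plan A is lower by $5,280.00.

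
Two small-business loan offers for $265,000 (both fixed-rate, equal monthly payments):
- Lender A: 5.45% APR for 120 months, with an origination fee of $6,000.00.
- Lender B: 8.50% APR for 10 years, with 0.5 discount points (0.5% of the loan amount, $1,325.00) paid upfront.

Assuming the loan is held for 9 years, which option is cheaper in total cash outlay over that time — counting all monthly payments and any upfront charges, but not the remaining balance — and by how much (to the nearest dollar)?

Lender A: monthly rate = 5.45%/12 = 0.0045417; payment = 265,000 × 0.0045417 / (1 − (1+0.0045417)^−120) = $2,869.39.
Lender B: at 8.50% the monthly rate is 0.0070833, so the payment is 265,000 × 0.0070833 / (1 − 1.0070833^−120) = $3,285.62.
Over 108 months: Lender A costs 108 × $2,869.39 + $6,000.00 = $315,894.12; Lender B costs 108 × $3,285.62 + $1,325.00 = $356,171.96.
Lender A is cheaper by $356,171.96 − $315,894.12 = $40,277.84.

Lender A by $40,278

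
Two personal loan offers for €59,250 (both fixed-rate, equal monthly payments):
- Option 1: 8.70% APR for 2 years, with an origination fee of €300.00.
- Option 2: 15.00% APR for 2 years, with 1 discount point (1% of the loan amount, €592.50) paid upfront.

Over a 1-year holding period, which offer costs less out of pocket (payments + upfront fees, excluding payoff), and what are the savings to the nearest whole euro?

Option 1: at 8.70% the monthly rate is 0.0072500, so the payment is 59,250 × 0.0072500 / (1 − 1.0072500^−24) = €2,698.67.
Option 2: monthly rate = 15%/12 = 0.0125000; payment = 59,250 × 0.0125000 / (1 − (1+0.0125000)^−24) = €2,872.83.
Over 12 months: Option 1 costs 12 × €2,698.67 + €300.00 = €32,684.04; Option 2 costs 12 × €2,872.83 + €592.50 = €35,066.46.
Option 1 is cheaper by €35,066.46 − €32,684.04 = €2,382.42.

Option 1 by €2,382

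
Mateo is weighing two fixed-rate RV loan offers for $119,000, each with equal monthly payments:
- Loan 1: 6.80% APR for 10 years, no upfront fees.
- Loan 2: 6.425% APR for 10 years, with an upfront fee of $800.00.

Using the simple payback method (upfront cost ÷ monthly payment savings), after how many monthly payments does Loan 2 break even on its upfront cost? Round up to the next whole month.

36 months

Loan 1: monthly rate = 6.8%/12 = 0.0056667; payment = 119,000 × 0.0056667 / (1 − (1+0.0056667)^−120) = $1,369.46.
Loan 2: monthly rate = 6.425%/12 = 0.0053542; payment = 119,000 × 0.0053542 / (1 − (1+0.0053542)^−120) = $1,346.68.
Monthly savings = $1,369.46 − $1,346.68 = $22.78.
Break-even = $800.00 / $22.78 = 35.12 → 36 months.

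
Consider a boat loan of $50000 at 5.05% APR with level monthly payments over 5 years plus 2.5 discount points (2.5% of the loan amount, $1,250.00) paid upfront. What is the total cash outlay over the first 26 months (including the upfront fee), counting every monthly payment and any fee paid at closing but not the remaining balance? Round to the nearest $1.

$25,812

At 5.05% the monthly rate is 0.0042083, so the payment is 50,000 × 0.0042083 / (1 − 1.0042083^−60) = $944.71.
Total outlay = 26 × $944.71 + $1,250.00 = $25,812.46.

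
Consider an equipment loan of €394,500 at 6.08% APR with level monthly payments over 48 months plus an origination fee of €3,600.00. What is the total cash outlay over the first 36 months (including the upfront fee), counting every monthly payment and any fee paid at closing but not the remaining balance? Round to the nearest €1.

Monthly rate = 6.08%/12 = 0.0050667; payment = 394,500 × 0.0050667 / (1 − (1+0.0050667)^−48) = €9,279.32.
Total outlay = 36 × €9,279.32 + €3,600.00 = €337,655.52.

€337,656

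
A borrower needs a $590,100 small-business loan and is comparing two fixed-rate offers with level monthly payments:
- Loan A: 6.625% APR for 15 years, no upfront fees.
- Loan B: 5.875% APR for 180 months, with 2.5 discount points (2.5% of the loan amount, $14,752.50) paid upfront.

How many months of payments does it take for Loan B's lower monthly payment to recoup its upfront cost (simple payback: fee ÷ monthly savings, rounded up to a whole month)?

62 months

Loan A: monthly rate = 6.625%/12 = 0.0055208; payment = 590,100 × 0.0055208 / (1 − (1+0.0055208)^−180) = $5,181.04.
Loan B: at 5.875% the monthly rate is 0.0048958, so the payment is 590,100 × 0.0048958 / (1 − 1.0048958^−180) = $4,939.84.
Monthly savings = $5,181.04 − $4,939.84 = $241.20.
Break-even = $14,752.50 / $241.20 = 61.16 → 62 months.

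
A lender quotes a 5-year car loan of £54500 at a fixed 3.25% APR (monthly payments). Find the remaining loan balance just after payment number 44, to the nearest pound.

With monthly rate i = 3.25%/12 = 0.0027083, the balance after k of n payments is P · [(1+i)^n − (1+i)^k] / [(1+i)^n − 1].
(1+0.0027083)^60 = 1.17618993 and (1+0.0027083)^44 = 1.12637621, so the balance is 54,500 × (1.17618993 − 1.12637621) / (1.17618993 − 1) = £15,408.64.

£15,409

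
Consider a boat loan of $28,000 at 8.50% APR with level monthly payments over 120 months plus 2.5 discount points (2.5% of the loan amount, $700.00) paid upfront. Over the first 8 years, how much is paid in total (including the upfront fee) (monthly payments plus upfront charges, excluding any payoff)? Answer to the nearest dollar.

$34,027

Monthly rate = 8.5%/12 = 0.0070833; payment = 28,000 × 0.0070833 / (1 − (1+0.0070833)^−120) = $347.16.
Total outlay = 96 × $347.16 + $700.00 = $34,027.36.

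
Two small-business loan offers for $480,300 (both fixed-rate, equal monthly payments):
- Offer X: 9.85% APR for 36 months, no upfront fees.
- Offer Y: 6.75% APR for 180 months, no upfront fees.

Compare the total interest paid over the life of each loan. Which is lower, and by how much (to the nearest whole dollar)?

Offer X by $208,331

Offer X: monthly rate = 9.85%/12 = 0.0082083; payment = 480,300 × 0.0082083 / (1 − (1+0.0082083)^−36) = $15,464.13.
Total interest on Offer X = 36 × $15,464.13 − $480,300 = $76,408.68.
Offer Y: monthly rate = 6.75%/12 = 0.0056250; payment = 480,300 × 0.0056250 / (1 − (1+0.0056250)^−180) = $4,250.22.
Total interest on Offer Y = 180 × $4,250.22 − $480,300 = $284,739.60.
Offer X is lower by $208,330.92.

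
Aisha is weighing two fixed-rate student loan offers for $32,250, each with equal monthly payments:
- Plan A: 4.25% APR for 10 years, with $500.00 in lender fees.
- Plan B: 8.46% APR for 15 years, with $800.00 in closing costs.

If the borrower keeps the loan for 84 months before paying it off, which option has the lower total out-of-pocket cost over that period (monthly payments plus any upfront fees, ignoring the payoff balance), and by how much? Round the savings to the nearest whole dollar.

Plan B by $837

Plan A: at 4.25% the monthly rate is 0.0035417, so the payment is 32,250 × 0.0035417 / (1 − 1.0035417^−120) = $330.36.
Plan B: at 8.46% the monthly rate is 0.0070500, so the payment is 32,250 × 0.0070500 / (1 − 1.0070500^−180) = $316.82.
Over 84 months: Plan A costs 84 × $330.36 + $500.00 = $28,250.24; Plan B costs 84 × $316.82 + $800.00 = $27,412.88.
Plan B is cheaper by $28,250.24 − $27,412.88 = $837.36.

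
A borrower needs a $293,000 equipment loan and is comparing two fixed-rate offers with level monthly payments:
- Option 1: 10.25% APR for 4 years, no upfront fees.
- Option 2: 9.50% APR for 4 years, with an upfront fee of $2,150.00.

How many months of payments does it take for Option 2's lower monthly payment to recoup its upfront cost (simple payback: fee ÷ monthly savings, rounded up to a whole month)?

21 months

Option 1: monthly rate = 10.25%/12 = 0.0085417; payment = 293,000 × 0.0085417 / (1 − (1+0.0085417)^−48) = $7,466.46.
Option 2: monthly rate = 9.5%/12 = 0.0079167; payment = 293,000 × 0.0079167 / (1 − (1+0.0079167)^−48) = $7,361.08.
Monthly savings = $7,466.46 − $7,361.08 = $105.38.
Break-even = $2,150.00 / $105.38 = 20.40 → 21 months.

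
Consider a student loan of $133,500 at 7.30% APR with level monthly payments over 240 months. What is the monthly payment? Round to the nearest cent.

At 7.30% the monthly rate is 0.0060833, so the payment is 133,500 × 0.0060833 / (1 − 1.0060833^−240) = $1,059.20.

$1,059.20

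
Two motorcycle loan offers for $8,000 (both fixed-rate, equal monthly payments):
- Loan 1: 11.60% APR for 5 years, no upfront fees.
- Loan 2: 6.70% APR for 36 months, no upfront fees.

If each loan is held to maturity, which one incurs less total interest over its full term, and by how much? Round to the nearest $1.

Loan 2 by $1,727

Loan 1: monthly rate = 11.6%/12 = 0.0096667; payment = 8,000 × 0.0096667 / (1 − (1+0.0096667)^−60) = $176.34.
Total interest on Loan 1 = 60 × $176.34 − $8,000 = $2,580.40.
Loan 2: monthly rate = 6.7%/12 = 0.0055833; payment = 8,000 × 0.0055833 / (1 − (1+0.0055833)^−36) = $245.92.
Total interest on Loan 2 = 36 × $245.92 − $8,000 = $853.12.
Loan 2 is lower by $1,727.28.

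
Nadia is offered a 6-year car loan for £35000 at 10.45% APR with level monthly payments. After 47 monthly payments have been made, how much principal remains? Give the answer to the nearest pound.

£14,689

With monthly rate i = 10.45%/12 = 0.0087083, the balance after k of n payments is P · [(1+i)^n − (1+i)^k] / [(1+i)^n − 1].
(1+0.0087083)^72 = 1.86691192 and (1+0.0087083)^47 = 1.50308524, so the balance is 35,000 × (1.86691192 − 1.50308524) / (1.86691192 − 1) = £14,688.84.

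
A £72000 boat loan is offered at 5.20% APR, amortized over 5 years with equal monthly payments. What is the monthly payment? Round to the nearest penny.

Monthly rate = 5.2%/12 = 0.0043333; payment = 72,000 × 0.0043333 / (1 − (1+0.0043333)^−60) = £1,365.34.

£1,365.34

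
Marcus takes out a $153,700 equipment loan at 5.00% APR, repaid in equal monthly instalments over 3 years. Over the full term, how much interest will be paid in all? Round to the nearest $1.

$12,135

Monthly rate = 5%/12 = 0.0041667; payment = 153,700 × 0.0041667 / (1 − (1+0.0041667)^−36) = $4,606.53.
Total paid = 36 × $4,606.53 = $165,835.08; interest = $165,835.08 − $153,700 = $12,135.08.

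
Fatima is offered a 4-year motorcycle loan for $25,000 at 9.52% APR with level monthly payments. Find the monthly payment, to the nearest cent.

$628.32

At 9.52% the monthly rate is 0.0079333, so the payment is 25,000 × 0.0079333 / (1 − 1.0079333^−48) = $628.32.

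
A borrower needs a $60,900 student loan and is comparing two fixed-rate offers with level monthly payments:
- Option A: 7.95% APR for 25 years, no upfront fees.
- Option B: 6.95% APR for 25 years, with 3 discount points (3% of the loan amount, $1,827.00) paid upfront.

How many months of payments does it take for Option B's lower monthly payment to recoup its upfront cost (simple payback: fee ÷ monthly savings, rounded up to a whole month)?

Option A: at 7.95% the monthly rate is 0.0066250, so the payment is 60,900 × 0.0066250 / (1 − 1.0066250^−300) = $468.02.
Option B: monthly rate = 6.95%/12 = 0.0057917; payment = 60,900 × 0.0057917 / (1 − (1+0.0057917)^−300) = $428.49.
Monthly savings = $468.02 − $428.49 = $39.53.
Break-even = $1,827.00 / $39.53 = 46.22 → 47 months.

47 months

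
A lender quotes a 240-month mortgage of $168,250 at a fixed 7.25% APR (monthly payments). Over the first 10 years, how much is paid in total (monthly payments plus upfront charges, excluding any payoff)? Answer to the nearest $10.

At 7.25% the monthly rate is 0.0060417, so the payment is 168,250 × 0.0060417 / (1 − 1.0060417^−240) = $1,329.81.
Total outlay = 120 × $1,329.81 = $159,577.20.

$159,580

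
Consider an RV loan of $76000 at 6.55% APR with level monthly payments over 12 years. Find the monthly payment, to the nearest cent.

Monthly rate = 6.55%/12 = 0.0054583; payment = 76,000 × 0.0054583 / (1 − (1+0.0054583)^−144) = $763.46.

$763.46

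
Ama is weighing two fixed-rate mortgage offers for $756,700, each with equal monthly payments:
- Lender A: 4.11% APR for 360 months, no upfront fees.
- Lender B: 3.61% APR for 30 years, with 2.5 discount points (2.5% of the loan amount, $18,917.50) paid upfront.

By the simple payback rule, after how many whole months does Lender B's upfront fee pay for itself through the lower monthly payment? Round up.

Lender A: monthly rate = 4.11%/12 = 0.0034250; payment = 756,700 × 0.0034250 / (1 − (1+0.0034250)^−360) = $3,660.75.
Lender B: at 3.61% the monthly rate is 0.0030083, so the payment is 756,700 × 0.0030083 / (1 − 1.0030083^−360) = $3,444.55.
Monthly savings = $3,660.75 − $3,444.55 = $216.20.
Break-even = $18,917.50 / $216.20 = 87.50 → 88 months.

88 months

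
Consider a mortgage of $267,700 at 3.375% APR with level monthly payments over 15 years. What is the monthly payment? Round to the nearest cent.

At 3.375% the monthly rate is 0.0028125, so the payment is 267,700 × 0.0028125 / (1 − 1.0028125^−180) = $1,897.35.

$1,897.35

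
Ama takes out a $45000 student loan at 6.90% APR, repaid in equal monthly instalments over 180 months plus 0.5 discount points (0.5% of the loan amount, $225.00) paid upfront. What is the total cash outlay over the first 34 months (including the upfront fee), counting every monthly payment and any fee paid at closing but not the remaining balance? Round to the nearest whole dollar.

$13,892

Monthly rate = 6.9%/12 = 0.0057500; payment = 45,000 × 0.0057500 / (1 − (1+0.0057500)^−180) = $401.96.
Total outlay = 34 × $401.96 + $225.00 = $13,891.64.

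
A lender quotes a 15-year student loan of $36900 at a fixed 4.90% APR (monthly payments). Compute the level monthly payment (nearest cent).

$289.88

Monthly rate = 4.9%/12 = 0.0040833; payment = 36,900 × 0.0040833 / (1 − (1+0.0040833)^−180) = $289.88.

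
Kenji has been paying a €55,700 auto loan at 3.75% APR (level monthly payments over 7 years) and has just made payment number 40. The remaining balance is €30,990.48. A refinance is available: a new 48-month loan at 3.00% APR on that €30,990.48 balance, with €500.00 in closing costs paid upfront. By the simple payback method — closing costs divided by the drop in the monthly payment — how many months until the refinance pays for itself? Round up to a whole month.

Current payment = 55,700 × 3.75%/12 / (1 − (1+0.0031250)^−84) = €754.96.
Refinanced payment = 30,990.48 × 0.0025000 / (1 − (1+0.0025000)^−48) = €685.95.
Monthly savings = €754.96 − €685.95 = €69.01.
Break-even = €500.00 / €69.01 = 7.25 → 8 months.

8 months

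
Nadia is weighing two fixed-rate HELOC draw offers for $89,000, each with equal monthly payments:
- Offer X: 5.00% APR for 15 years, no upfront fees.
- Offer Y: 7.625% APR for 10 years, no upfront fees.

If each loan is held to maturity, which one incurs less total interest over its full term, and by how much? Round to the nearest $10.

Offer X by $790

Offer X: monthly rate = 5%/12 = 0.0041667; payment = 89,000 × 0.0041667 / (1 − (1+0.0041667)^−180) = $703.81.
Total interest on Offer X = 180 × $703.81 − $89,000 = $37,685.80.
Offer Y: monthly rate = 7.625%/12 = 0.0063542; payment = 89,000 × 0.0063542 / (1 − (1+0.0063542)^−120) = $1,062.26.
Total interest on Offer Y = 120 × $1,062.26 − $89,000 = $38,471.20.
Offer X is lower by $785.40.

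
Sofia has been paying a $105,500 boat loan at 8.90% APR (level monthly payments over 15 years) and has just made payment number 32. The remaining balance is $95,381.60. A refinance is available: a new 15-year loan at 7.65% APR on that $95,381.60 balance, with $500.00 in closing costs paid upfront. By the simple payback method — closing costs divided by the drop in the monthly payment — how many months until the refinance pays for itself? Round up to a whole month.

Current payment = 105,500 × 8.9%/12 / (1 − (1+0.0074167)^−180) = $1,063.78.
Refinanced payment = 95,381.60 × 0.0063750 / (1 − (1+0.0063750)^−180) = $892.35.
Monthly savings = $1,063.78 − $892.35 = $171.43.
Break-even = $500.00 / $171.43 = 2.92 → 3 months.

3 months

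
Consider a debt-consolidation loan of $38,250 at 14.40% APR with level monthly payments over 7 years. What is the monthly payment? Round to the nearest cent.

Monthly rate = 14.4%/12 = 0.0120000; payment = 38,250 × 0.0120000 / (1 − (1+0.0120000)^−84) = $725.28.

$725.28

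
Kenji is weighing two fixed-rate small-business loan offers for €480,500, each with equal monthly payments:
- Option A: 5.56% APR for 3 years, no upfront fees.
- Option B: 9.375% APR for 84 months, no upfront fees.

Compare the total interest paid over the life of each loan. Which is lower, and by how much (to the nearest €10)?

Option A: at 5.56% the monthly rate is 0.0046333, so the payment is 480,500 × 0.0046333 / (1 − 1.0046333^−36) = €14,522.14.
Total interest on Option A = 36 × €14,522.14 − €480,500 = €42,297.04.
Option B: at 9.375% the monthly rate is 0.0078125, so the payment is 480,500 × 0.0078125 / (1 − 1.0078125^−84) = €7,822.56.
Total interest on Option B = 84 × €7,822.56 − €480,500 = €176,595.04.
Option A is lower by €134,298.00.

Option A by €134,300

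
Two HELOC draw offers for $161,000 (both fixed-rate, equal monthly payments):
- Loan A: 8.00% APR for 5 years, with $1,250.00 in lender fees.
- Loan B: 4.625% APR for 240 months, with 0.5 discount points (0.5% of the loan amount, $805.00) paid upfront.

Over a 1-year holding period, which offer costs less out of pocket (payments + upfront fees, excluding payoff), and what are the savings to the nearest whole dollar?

Loan A: at 8.00% the monthly rate is 0.0066667, so the payment is 161,000 × 0.0066667 / (1 − 1.0066667^−60) = $3,264.50.
Loan B: monthly rate = 4.625%/12 = 0.0038542; payment = 161,000 × 0.0038542 / (1 − (1+0.0038542)^−240) = $1,029.46.
Over 12 months: Loan A costs 12 × $3,264.50 + $1,250.00 = $40,424.00; Loan B costs 12 × $1,029.46 + $805.00 = $13,158.52.
Loan B is cheaper by $40,424.00 − $13,158.52 = $27,265.48.

Loan B by $27,265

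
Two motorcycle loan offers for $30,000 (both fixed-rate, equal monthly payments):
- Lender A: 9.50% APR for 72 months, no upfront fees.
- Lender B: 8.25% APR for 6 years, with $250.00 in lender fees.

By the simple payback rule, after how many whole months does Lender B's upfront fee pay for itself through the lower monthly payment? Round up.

14 months

Lender A: monthly rate = 9.5%/12 = 0.0079167; payment = 30,000 × 0.0079167 / (1 − (1+0.0079167)^−72) = $548.24.
Lender B: at 8.25% the monthly rate is 0.0068750, so the payment is 30,000 × 0.0068750 / (1 − 1.0068750^−72) = $529.67.
Monthly savings = $548.24 − $529.67 = $18.57.
Break-even = $250.00 / $18.57 = 13.46 → 14 months.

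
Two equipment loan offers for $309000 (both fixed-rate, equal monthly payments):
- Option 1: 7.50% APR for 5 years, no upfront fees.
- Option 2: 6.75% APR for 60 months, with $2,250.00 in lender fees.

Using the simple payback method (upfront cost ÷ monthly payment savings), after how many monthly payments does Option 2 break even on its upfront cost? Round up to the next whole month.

Option 1: monthly rate = 7.5%/12 = 0.0062500; payment = 309,000 × 0.0062500 / (1 − (1+0.0062500)^−60) = $6,191.73.
Option 2: monthly rate = 6.75%/12 = 0.0056250; payment = 309,000 × 0.0056250 / (1 − (1+0.0056250)^−60) = $6,082.19.
Monthly savings = $6,191.73 − $6,082.19 = $109.54.
Break-even = $2,250.00 / $109.54 = 20.54 → 21 months.

21 months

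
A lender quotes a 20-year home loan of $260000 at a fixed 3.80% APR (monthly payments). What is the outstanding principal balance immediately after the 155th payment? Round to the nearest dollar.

$115,221

With monthly rate i = 3.8%/12 = 0.0031667, the balance after k of n payments is P · [(1+i)^n − (1+i)^k] / [(1+i)^n − 1].
(1+0.0031667)^240 = 2.13571012 and (1+0.0031667)^155 = 1.63241060, so the balance is 260,000 × (2.13571012 − 1.63241060) / (2.13571012 − 1) = $115,221.19.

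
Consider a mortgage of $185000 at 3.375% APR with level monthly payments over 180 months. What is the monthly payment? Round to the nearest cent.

At 3.375% the monthly rate is 0.0028125, so the payment is 185,000 × 0.0028125 / (1 − 1.0028125^−180) = $1,311.21.

$1,311.21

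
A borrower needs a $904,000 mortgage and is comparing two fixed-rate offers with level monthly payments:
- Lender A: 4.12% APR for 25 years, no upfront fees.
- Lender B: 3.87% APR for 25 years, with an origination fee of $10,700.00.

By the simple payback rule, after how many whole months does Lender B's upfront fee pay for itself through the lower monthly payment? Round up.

86 months

Lender A: monthly rate = 4.12%/12 = 0.0034333; payment = 904,000 × 0.0034333 / (1 − (1+0.0034333)^−300) = $4,831.75.
Lender B: monthly rate = 3.87%/12 = 0.0032250; payment = 904,000 × 0.0032250 / (1 − (1+0.0032250)^−300) = $4,707.00.
Monthly savings = $4,831.75 − $4,707.00 = $124.75.
Break-even = $10,700.00 / $124.75 = 85.77 → 86 months.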